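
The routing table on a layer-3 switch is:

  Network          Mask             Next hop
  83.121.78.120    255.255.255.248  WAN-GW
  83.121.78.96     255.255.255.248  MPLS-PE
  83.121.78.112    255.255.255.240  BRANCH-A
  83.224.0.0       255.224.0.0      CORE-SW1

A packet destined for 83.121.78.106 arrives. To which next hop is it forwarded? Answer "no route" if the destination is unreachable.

No entry's prefix contains 83.121.78.106; there is no default route.

no route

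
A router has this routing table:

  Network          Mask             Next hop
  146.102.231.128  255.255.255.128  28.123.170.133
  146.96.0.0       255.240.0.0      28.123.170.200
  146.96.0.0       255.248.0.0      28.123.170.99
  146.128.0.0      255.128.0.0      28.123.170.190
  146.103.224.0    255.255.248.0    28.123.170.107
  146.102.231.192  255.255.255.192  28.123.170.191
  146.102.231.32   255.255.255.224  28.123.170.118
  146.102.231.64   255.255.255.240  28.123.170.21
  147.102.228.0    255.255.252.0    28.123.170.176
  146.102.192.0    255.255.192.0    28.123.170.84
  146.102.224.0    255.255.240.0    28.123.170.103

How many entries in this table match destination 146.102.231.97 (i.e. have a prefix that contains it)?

4

Prefixes containing 146.102.231.97:
  146.96.0.0/12 (146.96.0.0 - 146.111.255.255)
  146.96.0.0/13 (146.96.0.0 - 146.103.255.255)
  146.102.192.0/18 (146.102.192.0 - 146.102.255.255)
  146.102.224.0/20 (146.102.224.0 - 146.102.239.255)
Total matching entries: 4.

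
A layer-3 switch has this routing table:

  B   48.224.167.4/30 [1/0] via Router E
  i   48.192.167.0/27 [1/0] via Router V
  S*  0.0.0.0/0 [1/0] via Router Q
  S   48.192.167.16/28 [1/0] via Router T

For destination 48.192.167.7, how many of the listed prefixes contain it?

Prefixes containing 48.192.167.7:
  0.0.0.0/0 (default, matches everything)
  48.192.167.0/27 (48.192.167.0 - 48.192.167.31)
Total matching entries: 2.

2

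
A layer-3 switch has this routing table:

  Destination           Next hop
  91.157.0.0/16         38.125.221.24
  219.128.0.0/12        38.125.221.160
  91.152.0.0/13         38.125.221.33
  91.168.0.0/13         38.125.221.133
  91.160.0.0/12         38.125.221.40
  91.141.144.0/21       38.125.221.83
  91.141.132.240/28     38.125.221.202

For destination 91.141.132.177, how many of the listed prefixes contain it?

0

No listed prefix contains 91.141.132.177.
Total matching entries: 0.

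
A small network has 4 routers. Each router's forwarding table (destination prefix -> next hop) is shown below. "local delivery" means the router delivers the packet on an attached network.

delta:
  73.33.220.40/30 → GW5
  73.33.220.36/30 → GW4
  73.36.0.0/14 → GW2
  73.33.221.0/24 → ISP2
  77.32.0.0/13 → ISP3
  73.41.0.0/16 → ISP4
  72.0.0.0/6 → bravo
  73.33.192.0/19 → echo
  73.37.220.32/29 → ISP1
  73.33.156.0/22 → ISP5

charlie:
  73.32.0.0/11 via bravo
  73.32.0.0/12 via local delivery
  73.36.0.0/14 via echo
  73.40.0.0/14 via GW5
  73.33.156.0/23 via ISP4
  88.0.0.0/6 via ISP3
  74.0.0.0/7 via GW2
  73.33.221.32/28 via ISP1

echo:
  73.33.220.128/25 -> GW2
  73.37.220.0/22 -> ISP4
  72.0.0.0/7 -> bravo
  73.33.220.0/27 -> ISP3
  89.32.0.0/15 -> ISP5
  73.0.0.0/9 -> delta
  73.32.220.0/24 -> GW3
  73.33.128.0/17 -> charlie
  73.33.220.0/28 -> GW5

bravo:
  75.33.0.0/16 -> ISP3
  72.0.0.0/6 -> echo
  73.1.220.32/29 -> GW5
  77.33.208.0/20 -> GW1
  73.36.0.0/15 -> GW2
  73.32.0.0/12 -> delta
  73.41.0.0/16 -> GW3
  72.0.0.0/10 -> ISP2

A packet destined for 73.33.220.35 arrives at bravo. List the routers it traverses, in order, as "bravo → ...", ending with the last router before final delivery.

bravo → delta → echo → charlie

At bravo: longest match for 73.33.220.35 is 73.32.0.0/12 -> delta
At delta: longest match for 73.33.220.35 is 73.33.192.0/19 -> echo
At echo: longest match for 73.33.220.35 is 73.33.128.0/17 -> charlie
At charlie: longest match for 73.33.220.35 is 73.32.0.0/12 -> local delivery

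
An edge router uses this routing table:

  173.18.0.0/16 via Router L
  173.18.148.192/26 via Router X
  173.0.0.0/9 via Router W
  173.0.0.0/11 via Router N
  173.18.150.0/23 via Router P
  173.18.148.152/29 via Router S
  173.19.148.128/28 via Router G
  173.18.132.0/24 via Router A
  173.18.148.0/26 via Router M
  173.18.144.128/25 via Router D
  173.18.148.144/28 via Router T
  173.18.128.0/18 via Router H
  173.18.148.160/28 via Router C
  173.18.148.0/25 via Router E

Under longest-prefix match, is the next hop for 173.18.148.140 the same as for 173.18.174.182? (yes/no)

yes

173.18.148.140: longest match 173.18.128.0/18 -> Router H
173.18.174.182: longest match 173.18.128.0/18 -> Router H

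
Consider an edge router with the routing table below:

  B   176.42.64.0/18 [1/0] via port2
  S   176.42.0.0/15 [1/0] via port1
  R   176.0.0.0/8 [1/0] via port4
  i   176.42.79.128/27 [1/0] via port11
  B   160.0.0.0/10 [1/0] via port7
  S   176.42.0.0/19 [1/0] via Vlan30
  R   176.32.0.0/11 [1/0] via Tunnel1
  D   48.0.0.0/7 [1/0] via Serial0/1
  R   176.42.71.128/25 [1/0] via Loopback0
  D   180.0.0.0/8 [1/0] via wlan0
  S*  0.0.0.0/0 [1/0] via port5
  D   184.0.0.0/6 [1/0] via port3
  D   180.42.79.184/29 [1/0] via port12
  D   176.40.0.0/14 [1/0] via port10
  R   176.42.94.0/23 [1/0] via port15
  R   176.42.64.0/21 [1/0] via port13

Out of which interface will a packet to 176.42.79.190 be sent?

Routes whose prefix contains 176.42.79.190:
  0.0.0.0/0 (default, matches everything) -> port5
  176.0.0.0/8 (176.0.0.0 - 176.255.255.255) -> port4
  176.32.0.0/11 (176.32.0.0 - 176.63.255.255) -> Tunnel1
  176.40.0.0/14 (176.40.0.0 - 176.43.255.255) -> port10
  176.42.0.0/15 (176.42.0.0 - 176.43.255.255) -> port1
  176.42.64.0/18 (176.42.64.0 - 176.42.127.255) -> port2
More-specific entries that do NOT match:
  180.42.79.184/29 (180.42.79.184 - 180.42.79.191) does not contain 176.42.79.190
  176.42.79.128/27 (176.42.79.128 - 176.42.79.159) does not contain 176.42.79.190
  176.42.71.128/25 (176.42.71.128 - 176.42.71.255) does not contain 176.42.79.190
  176.42.94.0/23 (176.42.94.0 - 176.42.95.255) does not contain 176.42.79.190
  176.42.64.0/21 (176.42.64.0 - 176.42.71.255) does not contain 176.42.79.190
  176.42.0.0/19 (176.42.0.0 - 176.42.31.255) does not contain 176.42.79.190
Longest matching prefix is /18 -> interface port2.

port2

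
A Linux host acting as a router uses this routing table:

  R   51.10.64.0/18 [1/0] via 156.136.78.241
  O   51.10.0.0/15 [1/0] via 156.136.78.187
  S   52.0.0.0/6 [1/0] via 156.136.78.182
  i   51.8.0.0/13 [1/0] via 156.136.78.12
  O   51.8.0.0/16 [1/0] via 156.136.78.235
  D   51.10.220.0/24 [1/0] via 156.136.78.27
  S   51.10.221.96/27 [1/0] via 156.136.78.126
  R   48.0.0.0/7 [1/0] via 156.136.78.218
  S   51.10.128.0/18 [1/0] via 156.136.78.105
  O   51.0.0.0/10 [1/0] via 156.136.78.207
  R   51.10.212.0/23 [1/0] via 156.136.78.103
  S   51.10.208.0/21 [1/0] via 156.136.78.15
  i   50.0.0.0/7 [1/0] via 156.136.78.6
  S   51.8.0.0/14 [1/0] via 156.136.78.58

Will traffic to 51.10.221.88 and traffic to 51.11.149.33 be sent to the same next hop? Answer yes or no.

51.10.221.88: longest match 51.10.0.0/15 -> 156.136.78.187
51.11.149.33: longest match 51.10.0.0/15 -> 156.136.78.187

yes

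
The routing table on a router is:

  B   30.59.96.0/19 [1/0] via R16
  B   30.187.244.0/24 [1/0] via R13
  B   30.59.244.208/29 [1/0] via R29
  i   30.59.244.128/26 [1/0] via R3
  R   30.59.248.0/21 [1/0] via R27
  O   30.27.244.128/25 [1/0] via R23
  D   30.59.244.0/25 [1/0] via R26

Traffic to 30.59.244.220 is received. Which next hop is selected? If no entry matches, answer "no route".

no route

No entry's prefix contains 30.59.244.220; there is no default route.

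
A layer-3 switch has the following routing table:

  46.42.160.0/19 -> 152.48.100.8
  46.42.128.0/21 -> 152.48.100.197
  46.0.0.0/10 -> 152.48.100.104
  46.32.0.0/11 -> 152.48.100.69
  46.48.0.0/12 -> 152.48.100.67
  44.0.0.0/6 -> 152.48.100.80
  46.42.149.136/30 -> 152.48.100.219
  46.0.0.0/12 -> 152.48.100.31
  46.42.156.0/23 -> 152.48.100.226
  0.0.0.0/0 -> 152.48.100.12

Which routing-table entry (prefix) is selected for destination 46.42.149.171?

Entries matching 46.42.149.171:
  0.0.0.0/0 (default, matches everything)
  44.0.0.0/6 (44.0.0.0 - 47.255.255.255)
  46.0.0.0/10 (46.0.0.0 - 46.63.255.255)
  46.32.0.0/11 (46.32.0.0 - 46.63.255.255)
Most specific is 46.32.0.0/11.

46.32.0.0/11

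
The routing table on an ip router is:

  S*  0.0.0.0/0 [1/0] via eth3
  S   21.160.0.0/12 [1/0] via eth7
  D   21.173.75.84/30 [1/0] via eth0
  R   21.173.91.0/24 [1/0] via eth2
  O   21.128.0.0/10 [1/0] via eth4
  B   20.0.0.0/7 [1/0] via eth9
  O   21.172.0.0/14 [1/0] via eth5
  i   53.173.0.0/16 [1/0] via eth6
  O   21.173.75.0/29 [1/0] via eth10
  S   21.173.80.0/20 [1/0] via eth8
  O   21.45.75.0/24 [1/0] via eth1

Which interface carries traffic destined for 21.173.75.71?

Routes whose prefix contains 21.173.75.71:
  0.0.0.0/0 (default, matches everything) -> eth3
  20.0.0.0/7 (20.0.0.0 - 21.255.255.255) -> eth9
  21.128.0.0/10 (21.128.0.0 - 21.191.255.255) -> eth4
  21.160.0.0/12 (21.160.0.0 - 21.175.255.255) -> eth7
  21.172.0.0/14 (21.172.0.0 - 21.175.255.255) -> eth5
More-specific entries that do NOT match:
  21.173.75.84/30 (21.173.75.84 - 21.173.75.87) does not contain 21.173.75.71
  21.173.75.0/29 (21.173.75.0 - 21.173.75.7) does not contain 21.173.75.71
  21.173.91.0/24 (21.173.91.0 - 21.173.91.255) does not contain 21.173.75.71
  21.45.75.0/24 (21.45.75.0 - 21.45.75.255) does not contain 21.173.75.71
  21.173.80.0/20 (21.173.80.0 - 21.173.95.255) does not contain 21.173.75.71
  53.173.0.0/16 (53.173.0.0 - 53.173.255.255) does not contain 21.173.75.71
Longest matching prefix is /14 -> interface eth5.

eth5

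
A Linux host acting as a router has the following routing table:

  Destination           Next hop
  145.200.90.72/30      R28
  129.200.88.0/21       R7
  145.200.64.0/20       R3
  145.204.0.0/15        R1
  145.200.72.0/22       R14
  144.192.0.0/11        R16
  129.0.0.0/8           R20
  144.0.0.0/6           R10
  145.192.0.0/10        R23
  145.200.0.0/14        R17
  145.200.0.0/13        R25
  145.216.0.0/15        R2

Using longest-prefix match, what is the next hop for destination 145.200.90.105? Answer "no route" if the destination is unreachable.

R17

Routes whose prefix contains 145.200.90.105:
  144.0.0.0/6 (144.0.0.0 - 147.255.255.255) -> R10
  145.192.0.0/10 (145.192.0.0 - 145.255.255.255) -> R23
  145.200.0.0/13 (145.200.0.0 - 145.207.255.255) -> R25
  145.200.0.0/14 (145.200.0.0 - 145.203.255.255) -> R17
More-specific entries that do NOT match:
  145.200.90.72/30 (145.200.90.72 - 145.200.90.75) does not contain 145.200.90.105
  145.200.72.0/22 (145.200.72.0 - 145.200.75.255) does not contain 145.200.90.105
  129.200.88.0/21 (129.200.88.0 - 129.200.95.255) does not contain 145.200.90.105
  145.200.64.0/20 (145.200.64.0 - 145.200.79.255) does not contain 145.200.90.105
  145.204.0.0/15 (145.204.0.0 - 145.205.255.255) does not contain 145.200.90.105
  145.216.0.0/15 (145.216.0.0 - 145.217.255.255) does not contain 145.200.90.105
Longest matching prefix is /14 -> next hop R17.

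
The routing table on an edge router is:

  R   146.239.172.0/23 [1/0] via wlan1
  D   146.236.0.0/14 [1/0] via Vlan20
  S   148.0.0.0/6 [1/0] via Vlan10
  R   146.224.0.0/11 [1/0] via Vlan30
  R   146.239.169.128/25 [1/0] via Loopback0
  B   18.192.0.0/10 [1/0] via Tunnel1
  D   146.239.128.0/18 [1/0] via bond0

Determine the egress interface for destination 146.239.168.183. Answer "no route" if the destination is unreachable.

Routes whose prefix contains 146.239.168.183:
  146.224.0.0/11 (146.224.0.0 - 146.255.255.255) -> Vlan30
  146.236.0.0/14 (146.236.0.0 - 146.239.255.255) -> Vlan20
  146.239.128.0/18 (146.239.128.0 - 146.239.191.255) -> bond0
More-specific entries that do NOT match:
  146.239.169.128/25 (146.239.169.128 - 146.239.169.255) does not contain 146.239.168.183
  146.239.172.0/23 (146.239.172.0 - 146.239.173.255) does not contain 146.239.168.183
Longest matching prefix is /18 -> interface bond0.

bond0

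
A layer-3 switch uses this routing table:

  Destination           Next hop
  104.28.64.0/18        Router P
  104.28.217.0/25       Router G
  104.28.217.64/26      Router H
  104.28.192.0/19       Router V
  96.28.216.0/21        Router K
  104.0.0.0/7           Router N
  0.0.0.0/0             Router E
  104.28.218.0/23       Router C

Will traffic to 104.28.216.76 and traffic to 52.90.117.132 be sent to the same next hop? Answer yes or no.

104.28.216.76: longest match 104.28.192.0/19 -> Router V
52.90.117.132: longest match 0.0.0.0/0 -> Router E

no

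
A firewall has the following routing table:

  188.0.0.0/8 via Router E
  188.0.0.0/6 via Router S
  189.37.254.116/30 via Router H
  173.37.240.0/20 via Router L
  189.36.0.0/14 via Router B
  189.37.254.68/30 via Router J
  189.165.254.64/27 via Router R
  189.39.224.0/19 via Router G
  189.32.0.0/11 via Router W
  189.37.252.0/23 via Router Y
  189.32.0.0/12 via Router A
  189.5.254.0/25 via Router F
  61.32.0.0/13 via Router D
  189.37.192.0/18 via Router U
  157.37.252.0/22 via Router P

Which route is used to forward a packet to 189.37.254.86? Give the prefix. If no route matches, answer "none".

Entries matching 189.37.254.86:
  188.0.0.0/6 (188.0.0.0 - 191.255.255.255)
  189.32.0.0/11 (189.32.0.0 - 189.63.255.255)
  189.32.0.0/12 (189.32.0.0 - 189.47.255.255)
  189.36.0.0/14 (189.36.0.0 - 189.39.255.255)
  189.37.192.0/18 (189.37.192.0 - 189.37.255.255)
Most specific is 189.37.192.0/18.

189.37.192.0/18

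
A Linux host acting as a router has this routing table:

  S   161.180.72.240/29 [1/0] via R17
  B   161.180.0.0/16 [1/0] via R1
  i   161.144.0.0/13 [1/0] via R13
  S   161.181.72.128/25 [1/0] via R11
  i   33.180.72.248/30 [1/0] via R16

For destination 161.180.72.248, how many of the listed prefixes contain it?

Prefixes containing 161.180.72.248:
  161.180.0.0/16 (161.180.0.0 - 161.180.255.255)
Total matching entries: 1.

1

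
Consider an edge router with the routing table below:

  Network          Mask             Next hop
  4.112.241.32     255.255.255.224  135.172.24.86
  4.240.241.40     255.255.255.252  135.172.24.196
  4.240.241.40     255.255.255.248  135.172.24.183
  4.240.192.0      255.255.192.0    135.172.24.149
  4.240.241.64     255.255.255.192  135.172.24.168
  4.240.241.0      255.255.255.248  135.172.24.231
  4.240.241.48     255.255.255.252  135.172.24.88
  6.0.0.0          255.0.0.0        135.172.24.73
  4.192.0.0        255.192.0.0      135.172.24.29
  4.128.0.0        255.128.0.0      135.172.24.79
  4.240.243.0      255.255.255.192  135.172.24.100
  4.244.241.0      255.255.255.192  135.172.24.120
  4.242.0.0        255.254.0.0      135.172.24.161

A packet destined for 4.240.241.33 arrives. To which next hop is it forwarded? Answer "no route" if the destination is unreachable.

135.172.24.149

Routes whose prefix contains 4.240.241.33:
  4.128.0.0/9 (4.128.0.0 - 4.255.255.255) -> 135.172.24.79
  4.192.0.0/10 (4.192.0.0 - 4.255.255.255) -> 135.172.24.29
  4.240.192.0/18 (4.240.192.0 - 4.240.255.255) -> 135.172.24.149
More-specific entries that do NOT match:
  4.240.241.40/30 (4.240.241.40 - 4.240.241.43) does not contain 4.240.241.33
  4.240.241.48/30 (4.240.241.48 - 4.240.241.51) does not contain 4.240.241.33
  4.240.241.40/29 (4.240.241.40 - 4.240.241.47) does not contain 4.240.241.33
  4.240.241.0/29 (4.240.241.0 - 4.240.241.7) does not contain 4.240.241.33
  4.112.241.32/27 (4.112.241.32 - 4.112.241.63) does not contain 4.240.241.33
  4.240.241.64/26 (4.240.241.64 - 4.240.241.127) does not contain 4.240.241.33
  4.240.243.0/26 (4.240.243.0 - 4.240.243.63) does not contain 4.240.241.33
  4.244.241.0/26 (4.244.241.0 - 4.244.241.63) does not contain 4.240.241.33
Longest matching prefix is /18 -> next hop 135.172.24.149.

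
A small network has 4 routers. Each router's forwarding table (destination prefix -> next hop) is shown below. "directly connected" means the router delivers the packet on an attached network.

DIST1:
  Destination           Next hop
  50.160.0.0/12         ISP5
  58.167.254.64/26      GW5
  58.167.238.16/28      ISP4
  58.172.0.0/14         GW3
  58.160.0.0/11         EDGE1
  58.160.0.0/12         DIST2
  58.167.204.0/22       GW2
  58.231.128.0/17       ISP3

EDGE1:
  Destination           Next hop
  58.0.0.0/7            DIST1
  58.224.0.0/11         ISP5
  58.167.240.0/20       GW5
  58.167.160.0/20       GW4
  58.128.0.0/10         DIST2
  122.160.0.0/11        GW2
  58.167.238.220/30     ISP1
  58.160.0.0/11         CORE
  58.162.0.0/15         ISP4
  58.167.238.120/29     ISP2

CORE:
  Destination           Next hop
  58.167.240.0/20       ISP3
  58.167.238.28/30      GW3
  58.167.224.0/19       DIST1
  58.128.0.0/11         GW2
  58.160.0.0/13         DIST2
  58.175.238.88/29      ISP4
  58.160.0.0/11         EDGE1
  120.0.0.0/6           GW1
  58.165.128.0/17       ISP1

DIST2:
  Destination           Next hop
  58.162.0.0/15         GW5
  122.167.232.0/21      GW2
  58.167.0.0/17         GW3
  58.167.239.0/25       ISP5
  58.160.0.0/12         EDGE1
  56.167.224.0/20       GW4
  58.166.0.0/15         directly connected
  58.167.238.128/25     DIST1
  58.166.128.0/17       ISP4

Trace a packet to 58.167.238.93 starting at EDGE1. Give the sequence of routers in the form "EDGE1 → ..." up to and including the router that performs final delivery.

At EDGE1: longest match for 58.167.238.93 is 58.160.0.0/11 -> CORE
At CORE: longest match for 58.167.238.93 is 58.167.224.0/19 -> DIST1
At DIST1: longest match for 58.167.238.93 is 58.160.0.0/12 -> DIST2
At DIST2: longest match for 58.167.238.93 is 58.166.0.0/15 -> directly connected

EDGE1 → CORE → DIST1 → DIST2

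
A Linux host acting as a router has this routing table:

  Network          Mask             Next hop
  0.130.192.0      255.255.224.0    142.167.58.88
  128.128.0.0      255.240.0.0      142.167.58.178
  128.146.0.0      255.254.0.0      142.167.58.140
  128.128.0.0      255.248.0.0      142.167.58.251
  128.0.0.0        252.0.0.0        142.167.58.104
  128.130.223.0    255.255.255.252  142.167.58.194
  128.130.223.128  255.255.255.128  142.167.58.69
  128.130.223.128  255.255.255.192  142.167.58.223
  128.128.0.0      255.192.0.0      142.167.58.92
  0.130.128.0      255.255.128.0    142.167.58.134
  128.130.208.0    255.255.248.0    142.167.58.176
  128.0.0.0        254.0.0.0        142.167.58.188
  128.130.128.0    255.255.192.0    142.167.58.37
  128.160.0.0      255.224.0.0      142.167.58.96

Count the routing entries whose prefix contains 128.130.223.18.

5

Prefixes containing 128.130.223.18:
  128.0.0.0/6 (128.0.0.0 - 131.255.255.255)
  128.0.0.0/7 (128.0.0.0 - 129.255.255.255)
  128.128.0.0/10 (128.128.0.0 - 128.191.255.255)
  128.128.0.0/12 (128.128.0.0 - 128.143.255.255)
  128.128.0.0/13 (128.128.0.0 - 128.135.255.255)
Total matching entries: 5.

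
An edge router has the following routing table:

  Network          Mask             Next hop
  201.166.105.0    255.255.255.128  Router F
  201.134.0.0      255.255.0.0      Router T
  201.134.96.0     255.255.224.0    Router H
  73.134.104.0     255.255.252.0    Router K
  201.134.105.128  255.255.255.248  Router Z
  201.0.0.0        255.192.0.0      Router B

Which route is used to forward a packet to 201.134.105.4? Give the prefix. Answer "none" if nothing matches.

201.134.96.0/19

Entries matching 201.134.105.4:
  201.134.0.0/16 (201.134.0.0 - 201.134.255.255)
  201.134.96.0/19 (201.134.96.0 - 201.134.127.255)
Most specific is 201.134.96.0/19.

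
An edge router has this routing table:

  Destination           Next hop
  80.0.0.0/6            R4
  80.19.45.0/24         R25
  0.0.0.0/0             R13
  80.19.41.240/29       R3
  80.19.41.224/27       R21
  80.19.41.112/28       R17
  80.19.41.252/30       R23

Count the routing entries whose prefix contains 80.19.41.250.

3

Prefixes containing 80.19.41.250:
  0.0.0.0/0 (default, matches everything)
  80.0.0.0/6 (80.0.0.0 - 83.255.255.255)
  80.19.41.224/27 (80.19.41.224 - 80.19.41.255)
Total matching entries: 3.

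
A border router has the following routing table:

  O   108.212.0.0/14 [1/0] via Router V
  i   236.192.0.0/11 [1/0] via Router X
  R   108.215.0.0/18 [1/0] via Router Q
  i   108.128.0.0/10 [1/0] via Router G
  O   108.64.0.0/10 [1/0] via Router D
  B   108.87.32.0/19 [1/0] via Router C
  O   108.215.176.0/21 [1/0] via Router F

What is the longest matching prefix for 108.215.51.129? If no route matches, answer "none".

Entries matching 108.215.51.129:
  108.212.0.0/14 (108.212.0.0 - 108.215.255.255)
  108.215.0.0/18 (108.215.0.0 - 108.215.63.255)
Most specific is 108.215.0.0/18.

108.215.0.0/18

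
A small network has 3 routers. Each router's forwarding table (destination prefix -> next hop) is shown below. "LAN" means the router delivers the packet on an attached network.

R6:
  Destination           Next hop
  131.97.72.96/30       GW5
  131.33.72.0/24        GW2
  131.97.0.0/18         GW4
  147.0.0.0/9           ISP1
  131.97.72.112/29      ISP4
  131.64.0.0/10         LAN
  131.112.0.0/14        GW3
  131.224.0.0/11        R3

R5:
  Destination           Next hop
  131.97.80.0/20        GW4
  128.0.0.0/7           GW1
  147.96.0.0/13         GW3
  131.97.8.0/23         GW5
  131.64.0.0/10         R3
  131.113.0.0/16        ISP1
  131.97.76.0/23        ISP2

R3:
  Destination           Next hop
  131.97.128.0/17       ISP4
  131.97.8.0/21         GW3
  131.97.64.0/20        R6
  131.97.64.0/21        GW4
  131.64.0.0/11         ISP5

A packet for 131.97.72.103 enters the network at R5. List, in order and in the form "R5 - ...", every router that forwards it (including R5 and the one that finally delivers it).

At R5: longest match for 131.97.72.103 is 131.64.0.0/10 -> R3
At R3: longest match for 131.97.72.103 is 131.97.64.0/20 -> R6
At R6: longest match for 131.97.72.103 is 131.64.0.0/10 -> LAN

R5 - R3 - R6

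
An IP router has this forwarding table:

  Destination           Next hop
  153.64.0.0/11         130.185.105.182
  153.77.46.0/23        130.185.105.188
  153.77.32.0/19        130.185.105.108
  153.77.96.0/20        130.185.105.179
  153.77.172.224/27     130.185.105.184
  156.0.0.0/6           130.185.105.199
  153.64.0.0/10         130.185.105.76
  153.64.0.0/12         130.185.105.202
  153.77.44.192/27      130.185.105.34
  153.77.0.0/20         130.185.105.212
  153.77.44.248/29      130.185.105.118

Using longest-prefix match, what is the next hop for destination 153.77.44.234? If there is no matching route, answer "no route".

130.185.105.108

Routes whose prefix contains 153.77.44.234:
  153.64.0.0/10 (153.64.0.0 - 153.127.255.255) -> 130.185.105.76
  153.64.0.0/11 (153.64.0.0 - 153.95.255.255) -> 130.185.105.182
  153.64.0.0/12 (153.64.0.0 - 153.79.255.255) -> 130.185.105.202
  153.77.32.0/19 (153.77.32.0 - 153.77.63.255) -> 130.185.105.108
More-specific entries that do NOT match:
  153.77.44.248/29 (153.77.44.248 - 153.77.44.255) does not contain 153.77.44.234
  153.77.172.224/27 (153.77.172.224 - 153.77.172.255) does not contain 153.77.44.234
  153.77.44.192/27 (153.77.44.192 - 153.77.44.223) does not contain 153.77.44.234
  153.77.46.0/23 (153.77.46.0 - 153.77.47.255) does not contain 153.77.44.234
  153.77.96.0/20 (153.77.96.0 - 153.77.111.255) does not contain 153.77.44.234
  153.77.0.0/20 (153.77.0.0 - 153.77.15.255) does not contain 153.77.44.234
Longest matching prefix is /19 -> next hop 130.185.105.108.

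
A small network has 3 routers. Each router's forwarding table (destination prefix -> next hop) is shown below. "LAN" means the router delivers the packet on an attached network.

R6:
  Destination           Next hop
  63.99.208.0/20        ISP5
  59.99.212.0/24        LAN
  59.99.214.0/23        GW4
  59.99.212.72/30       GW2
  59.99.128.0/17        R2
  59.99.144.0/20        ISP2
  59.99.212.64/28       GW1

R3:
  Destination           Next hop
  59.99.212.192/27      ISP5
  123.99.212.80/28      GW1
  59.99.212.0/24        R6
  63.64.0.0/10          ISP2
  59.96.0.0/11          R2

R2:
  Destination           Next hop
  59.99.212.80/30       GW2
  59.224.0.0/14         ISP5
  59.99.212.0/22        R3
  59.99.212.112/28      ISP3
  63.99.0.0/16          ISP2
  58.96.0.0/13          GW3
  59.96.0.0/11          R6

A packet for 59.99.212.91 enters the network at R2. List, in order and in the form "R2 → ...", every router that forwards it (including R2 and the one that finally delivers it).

At R2: longest match for 59.99.212.91 is 59.99.212.0/22 -> R3
At R3: longest match for 59.99.212.91 is 59.99.212.0/24 -> R6
At R6: longest match for 59.99.212.91 is 59.99.212.0/24 -> LAN

R2 → R3 → R6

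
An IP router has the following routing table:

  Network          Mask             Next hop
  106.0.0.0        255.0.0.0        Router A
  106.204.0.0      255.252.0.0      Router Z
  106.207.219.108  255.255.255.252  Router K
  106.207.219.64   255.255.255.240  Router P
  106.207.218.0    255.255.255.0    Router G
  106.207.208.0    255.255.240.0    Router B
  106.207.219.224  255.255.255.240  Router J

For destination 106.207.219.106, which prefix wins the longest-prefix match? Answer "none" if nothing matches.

Entries matching 106.207.219.106:
  106.0.0.0/8 (106.0.0.0 - 106.255.255.255)
  106.204.0.0/14 (106.204.0.0 - 106.207.255.255)
  106.207.208.0/20 (106.207.208.0 - 106.207.223.255)
Most specific is 106.207.208.0/20.

106.207.208.0/20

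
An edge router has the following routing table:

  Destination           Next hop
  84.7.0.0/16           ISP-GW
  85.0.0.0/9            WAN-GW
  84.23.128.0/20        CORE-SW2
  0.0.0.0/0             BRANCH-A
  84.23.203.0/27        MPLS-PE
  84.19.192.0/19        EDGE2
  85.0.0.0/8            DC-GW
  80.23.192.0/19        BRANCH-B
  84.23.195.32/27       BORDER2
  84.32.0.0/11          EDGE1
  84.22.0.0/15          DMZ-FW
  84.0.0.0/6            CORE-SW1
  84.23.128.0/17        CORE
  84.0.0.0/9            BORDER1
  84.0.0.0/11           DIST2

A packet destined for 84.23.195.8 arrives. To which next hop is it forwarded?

Routes whose prefix contains 84.23.195.8:
  0.0.0.0/0 (default, matches everything) -> BRANCH-A
  84.0.0.0/6 (84.0.0.0 - 87.255.255.255) -> CORE-SW1
  84.0.0.0/9 (84.0.0.0 - 84.127.255.255) -> BORDER1
  84.0.0.0/11 (84.0.0.0 - 84.31.255.255) -> DIST2
  84.22.0.0/15 (84.22.0.0 - 84.23.255.255) -> DMZ-FW
  84.23.128.0/17 (84.23.128.0 - 84.23.255.255) -> CORE
More-specific entries that do NOT match:
  84.23.203.0/27 (84.23.203.0 - 84.23.203.31) does not contain 84.23.195.8
  84.23.195.32/27 (84.23.195.32 - 84.23.195.63) does not contain 84.23.195.8
  84.23.128.0/20 (84.23.128.0 - 84.23.143.255) does not contain 84.23.195.8
  84.19.192.0/19 (84.19.192.0 - 84.19.223.255) does not contain 84.23.195.8
  80.23.192.0/19 (80.23.192.0 - 80.23.223.255) does not contain 84.23.195.8
Longest matching prefix is /17 -> next hop CORE.

CORE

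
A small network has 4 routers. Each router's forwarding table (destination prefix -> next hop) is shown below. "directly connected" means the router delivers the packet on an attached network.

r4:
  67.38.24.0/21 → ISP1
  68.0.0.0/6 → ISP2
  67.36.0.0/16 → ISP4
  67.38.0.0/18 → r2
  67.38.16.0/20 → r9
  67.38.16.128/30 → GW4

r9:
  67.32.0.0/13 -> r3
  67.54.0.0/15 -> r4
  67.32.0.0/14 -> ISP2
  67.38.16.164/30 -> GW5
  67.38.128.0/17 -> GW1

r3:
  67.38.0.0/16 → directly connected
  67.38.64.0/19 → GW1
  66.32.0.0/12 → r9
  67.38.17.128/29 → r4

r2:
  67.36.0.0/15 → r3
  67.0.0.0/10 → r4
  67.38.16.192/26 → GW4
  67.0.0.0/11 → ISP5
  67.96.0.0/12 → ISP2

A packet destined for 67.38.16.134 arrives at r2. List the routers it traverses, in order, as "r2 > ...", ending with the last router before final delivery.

r2 > r4 > r9 > r3

At r2: longest match for 67.38.16.134 is 67.0.0.0/10 -> r4
At r4: longest match for 67.38.16.134 is 67.38.16.0/20 -> r9
At r9: longest match for 67.38.16.134 is 67.32.0.0/13 -> r3
At r3: longest match for 67.38.16.134 is 67.38.0.0/16 -> directly connected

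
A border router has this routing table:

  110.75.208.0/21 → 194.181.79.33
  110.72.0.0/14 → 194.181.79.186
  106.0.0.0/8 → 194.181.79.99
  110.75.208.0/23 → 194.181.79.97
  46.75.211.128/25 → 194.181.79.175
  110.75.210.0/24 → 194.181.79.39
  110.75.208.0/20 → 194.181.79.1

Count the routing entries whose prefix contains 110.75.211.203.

Prefixes containing 110.75.211.203:
  110.72.0.0/14 (110.72.0.0 - 110.75.255.255)
  110.75.208.0/20 (110.75.208.0 - 110.75.223.255)
  110.75.208.0/21 (110.75.208.0 - 110.75.215.255)
Total matching entries: 3.

3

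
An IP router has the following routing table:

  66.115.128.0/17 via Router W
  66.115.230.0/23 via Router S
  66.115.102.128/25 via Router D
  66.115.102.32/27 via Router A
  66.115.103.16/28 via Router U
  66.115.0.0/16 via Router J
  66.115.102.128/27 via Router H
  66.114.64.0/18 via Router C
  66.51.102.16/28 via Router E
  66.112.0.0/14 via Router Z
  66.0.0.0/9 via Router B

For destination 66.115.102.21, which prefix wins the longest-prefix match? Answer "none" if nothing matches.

Entries matching 66.115.102.21:
  66.0.0.0/9 (66.0.0.0 - 66.127.255.255)
  66.112.0.0/14 (66.112.0.0 - 66.115.255.255)
  66.115.0.0/16 (66.115.0.0 - 66.115.255.255)
Most specific is 66.115.0.0/16.

66.115.0.0/16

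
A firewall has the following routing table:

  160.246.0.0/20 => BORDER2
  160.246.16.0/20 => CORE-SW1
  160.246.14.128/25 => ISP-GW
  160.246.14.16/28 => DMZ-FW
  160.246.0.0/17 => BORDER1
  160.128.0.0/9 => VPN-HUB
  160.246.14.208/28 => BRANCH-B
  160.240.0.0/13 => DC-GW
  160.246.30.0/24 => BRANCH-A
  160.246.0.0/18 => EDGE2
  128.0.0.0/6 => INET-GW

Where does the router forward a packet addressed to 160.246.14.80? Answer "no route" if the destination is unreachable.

BORDER2

Routes whose prefix contains 160.246.14.80:
  160.128.0.0/9 (160.128.0.0 - 160.255.255.255) -> VPN-HUB
  160.240.0.0/13 (160.240.0.0 - 160.247.255.255) -> DC-GW
  160.246.0.0/17 (160.246.0.0 - 160.246.127.255) -> BORDER1
  160.246.0.0/18 (160.246.0.0 - 160.246.63.255) -> EDGE2
  160.246.0.0/20 (160.246.0.0 - 160.246.15.255) -> BORDER2
More-specific entries that do NOT match:
  160.246.14.16/28 (160.246.14.16 - 160.246.14.31) does not contain 160.246.14.80
  160.246.14.208/28 (160.246.14.208 - 160.246.14.223) does not contain 160.246.14.80
  160.246.14.128/25 (160.246.14.128 - 160.246.14.255) does not contain 160.246.14.80
  160.246.30.0/24 (160.246.30.0 - 160.246.30.255) does not contain 160.246.14.80
Longest matching prefix is /20 -> next hop BORDER2.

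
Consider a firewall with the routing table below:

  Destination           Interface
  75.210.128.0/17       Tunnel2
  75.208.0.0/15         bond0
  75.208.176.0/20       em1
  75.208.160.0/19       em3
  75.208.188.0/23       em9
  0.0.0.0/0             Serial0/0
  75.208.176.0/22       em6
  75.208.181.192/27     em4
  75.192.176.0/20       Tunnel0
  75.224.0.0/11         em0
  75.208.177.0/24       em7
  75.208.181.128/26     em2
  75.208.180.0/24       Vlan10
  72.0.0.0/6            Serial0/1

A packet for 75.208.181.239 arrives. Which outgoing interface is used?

em1

Routes whose prefix contains 75.208.181.239:
  0.0.0.0/0 (default, matches everything) -> Serial0/0
  72.0.0.0/6 (72.0.0.0 - 75.255.255.255) -> Serial0/1
  75.208.0.0/15 (75.208.0.0 - 75.209.255.255) -> bond0
  75.208.160.0/19 (75.208.160.0 - 75.208.191.255) -> em3
  75.208.176.0/20 (75.208.176.0 - 75.208.191.255) -> em1
More-specific entries that do NOT match:
  75.208.181.192/27 (75.208.181.192 - 75.208.181.223) does not contain 75.208.181.239
  75.208.181.128/26 (75.208.181.128 - 75.208.181.191) does not contain 75.208.181.239
  75.208.177.0/24 (75.208.177.0 - 75.208.177.255) does not contain 75.208.181.239
  75.208.180.0/24 (75.208.180.0 - 75.208.180.255) does not contain 75.208.181.239
  75.208.188.0/23 (75.208.188.0 - 75.208.189.255) does not contain 75.208.181.239
  75.208.176.0/22 (75.208.176.0 - 75.208.179.255) does not contain 75.208.181.239
Longest matching prefix is /20 -> interface em1.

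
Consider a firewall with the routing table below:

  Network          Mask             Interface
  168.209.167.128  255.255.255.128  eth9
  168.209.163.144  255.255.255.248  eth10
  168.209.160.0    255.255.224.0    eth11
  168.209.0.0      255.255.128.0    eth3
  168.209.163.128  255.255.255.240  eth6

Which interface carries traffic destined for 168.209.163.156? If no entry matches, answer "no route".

Routes whose prefix contains 168.209.163.156:
  168.209.160.0/19 (168.209.160.0 - 168.209.191.255) -> eth11
More-specific entries that do NOT match:
  168.209.163.144/29 (168.209.163.144 - 168.209.163.151) does not contain 168.209.163.156
  168.209.163.128/28 (168.209.163.128 - 168.209.163.143) does not contain 168.209.163.156
  168.209.167.128/25 (168.209.167.128 - 168.209.167.255) does not contain 168.209.163.156
Longest matching prefix is /19 -> interface eth11.

eth11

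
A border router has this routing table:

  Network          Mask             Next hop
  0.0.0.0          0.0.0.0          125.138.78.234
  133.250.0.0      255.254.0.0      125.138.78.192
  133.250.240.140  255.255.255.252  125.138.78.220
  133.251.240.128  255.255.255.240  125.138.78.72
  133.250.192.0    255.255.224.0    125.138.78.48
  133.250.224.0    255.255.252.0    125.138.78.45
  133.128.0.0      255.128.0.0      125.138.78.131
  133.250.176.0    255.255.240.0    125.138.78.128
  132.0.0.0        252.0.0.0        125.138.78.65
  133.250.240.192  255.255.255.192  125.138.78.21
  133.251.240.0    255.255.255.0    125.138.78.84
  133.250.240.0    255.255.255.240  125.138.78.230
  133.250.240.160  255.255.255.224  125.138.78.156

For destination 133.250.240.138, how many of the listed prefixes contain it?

4

Prefixes containing 133.250.240.138:
  0.0.0.0/0 (default, matches everything)
  132.0.0.0/6 (132.0.0.0 - 135.255.255.255)
  133.128.0.0/9 (133.128.0.0 - 133.255.255.255)
  133.250.0.0/15 (133.250.0.0 - 133.251.255.255)
Total matching entries: 4.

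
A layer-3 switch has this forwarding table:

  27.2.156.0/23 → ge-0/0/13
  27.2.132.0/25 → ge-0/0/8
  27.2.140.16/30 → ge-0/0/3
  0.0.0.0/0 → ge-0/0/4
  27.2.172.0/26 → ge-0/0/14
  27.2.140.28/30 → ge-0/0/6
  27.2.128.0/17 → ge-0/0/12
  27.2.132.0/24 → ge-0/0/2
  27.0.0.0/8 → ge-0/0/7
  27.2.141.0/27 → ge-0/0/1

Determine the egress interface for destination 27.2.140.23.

Routes whose prefix contains 27.2.140.23:
  0.0.0.0/0 (default, matches everything) -> ge-0/0/4
  27.0.0.0/8 (27.0.0.0 - 27.255.255.255) -> ge-0/0/7
  27.2.128.0/17 (27.2.128.0 - 27.2.255.255) -> ge-0/0/12
More-specific entries that do NOT match:
  27.2.140.16/30 (27.2.140.16 - 27.2.140.19) does not contain 27.2.140.23
  27.2.140.28/30 (27.2.140.28 - 27.2.140.31) does not contain 27.2.140.23
  27.2.141.0/27 (27.2.141.0 - 27.2.141.31) does not contain 27.2.140.23
  27.2.172.0/26 (27.2.172.0 - 27.2.172.63) does not contain 27.2.140.23
  27.2.132.0/25 (27.2.132.0 - 27.2.132.127) does not contain 27.2.140.23
  27.2.132.0/24 (27.2.132.0 - 27.2.132.255) does not contain 27.2.140.23
  27.2.156.0/23 (27.2.156.0 - 27.2.157.255) does not contain 27.2.140.23
Longest matching prefix is /17 -> interface ge-0/0/12.

ge-0/0/12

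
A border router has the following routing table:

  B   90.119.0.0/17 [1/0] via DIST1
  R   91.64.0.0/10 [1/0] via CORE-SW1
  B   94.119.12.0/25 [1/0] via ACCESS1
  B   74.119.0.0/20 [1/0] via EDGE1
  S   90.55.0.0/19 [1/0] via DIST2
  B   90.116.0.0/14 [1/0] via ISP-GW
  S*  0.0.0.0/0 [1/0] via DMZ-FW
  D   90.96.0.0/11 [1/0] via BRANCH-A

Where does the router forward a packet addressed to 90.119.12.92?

Routes whose prefix contains 90.119.12.92:
  0.0.0.0/0 (default, matches everything) -> DMZ-FW
  90.96.0.0/11 (90.96.0.0 - 90.127.255.255) -> BRANCH-A
  90.116.0.0/14 (90.116.0.0 - 90.119.255.255) -> ISP-GW
  90.119.0.0/17 (90.119.0.0 - 90.119.127.255) -> DIST1
More-specific entries that do NOT match:
  94.119.12.0/25 (94.119.12.0 - 94.119.12.127) does not contain 90.119.12.92
  74.119.0.0/20 (74.119.0.0 - 74.119.15.255) does not contain 90.119.12.92
  90.55.0.0/19 (90.55.0.0 - 90.55.31.255) does not contain 90.119.12.92
Longest matching prefix is /17 -> next hop DIST1.

DIST1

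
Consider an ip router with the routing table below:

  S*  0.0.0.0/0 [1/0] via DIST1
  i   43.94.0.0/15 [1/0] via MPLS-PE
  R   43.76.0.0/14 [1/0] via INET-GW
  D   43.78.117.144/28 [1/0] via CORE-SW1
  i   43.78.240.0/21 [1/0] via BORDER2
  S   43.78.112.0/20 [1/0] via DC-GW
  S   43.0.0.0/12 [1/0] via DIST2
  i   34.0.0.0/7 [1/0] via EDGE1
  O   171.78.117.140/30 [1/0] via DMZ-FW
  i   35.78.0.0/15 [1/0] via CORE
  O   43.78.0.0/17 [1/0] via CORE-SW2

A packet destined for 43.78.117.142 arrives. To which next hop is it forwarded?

Routes whose prefix contains 43.78.117.142:
  0.0.0.0/0 (default, matches everything) -> DIST1
  43.76.0.0/14 (43.76.0.0 - 43.79.255.255) -> INET-GW
  43.78.0.0/17 (43.78.0.0 - 43.78.127.255) -> CORE-SW2
  43.78.112.0/20 (43.78.112.0 - 43.78.127.255) -> DC-GW
More-specific entries that do NOT match:
  171.78.117.140/30 (171.78.117.140 - 171.78.117.143) does not contain 43.78.117.142
  43.78.117.144/28 (43.78.117.144 - 43.78.117.159) does not contain 43.78.117.142
  43.78.240.0/21 (43.78.240.0 - 43.78.247.255) does not contain 43.78.117.142
Longest matching prefix is /20 -> next hop DC-GW.

DC-GW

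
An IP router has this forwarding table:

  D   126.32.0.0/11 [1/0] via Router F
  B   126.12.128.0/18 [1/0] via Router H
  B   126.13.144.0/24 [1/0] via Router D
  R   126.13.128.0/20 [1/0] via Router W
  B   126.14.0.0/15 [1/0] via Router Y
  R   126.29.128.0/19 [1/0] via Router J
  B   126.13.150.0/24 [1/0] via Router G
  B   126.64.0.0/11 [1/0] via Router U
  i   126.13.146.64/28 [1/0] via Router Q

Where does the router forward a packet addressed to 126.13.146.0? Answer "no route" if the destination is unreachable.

no route

No entry's prefix contains 126.13.146.0; there is no default route.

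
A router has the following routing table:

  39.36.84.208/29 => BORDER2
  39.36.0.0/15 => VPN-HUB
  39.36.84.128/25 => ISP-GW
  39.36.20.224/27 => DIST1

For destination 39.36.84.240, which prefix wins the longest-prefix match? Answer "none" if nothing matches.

Entries matching 39.36.84.240:
  39.36.0.0/15 (39.36.0.0 - 39.37.255.255)
  39.36.84.128/25 (39.36.84.128 - 39.36.84.255)
Most specific is 39.36.84.128/25.

39.36.84.128/25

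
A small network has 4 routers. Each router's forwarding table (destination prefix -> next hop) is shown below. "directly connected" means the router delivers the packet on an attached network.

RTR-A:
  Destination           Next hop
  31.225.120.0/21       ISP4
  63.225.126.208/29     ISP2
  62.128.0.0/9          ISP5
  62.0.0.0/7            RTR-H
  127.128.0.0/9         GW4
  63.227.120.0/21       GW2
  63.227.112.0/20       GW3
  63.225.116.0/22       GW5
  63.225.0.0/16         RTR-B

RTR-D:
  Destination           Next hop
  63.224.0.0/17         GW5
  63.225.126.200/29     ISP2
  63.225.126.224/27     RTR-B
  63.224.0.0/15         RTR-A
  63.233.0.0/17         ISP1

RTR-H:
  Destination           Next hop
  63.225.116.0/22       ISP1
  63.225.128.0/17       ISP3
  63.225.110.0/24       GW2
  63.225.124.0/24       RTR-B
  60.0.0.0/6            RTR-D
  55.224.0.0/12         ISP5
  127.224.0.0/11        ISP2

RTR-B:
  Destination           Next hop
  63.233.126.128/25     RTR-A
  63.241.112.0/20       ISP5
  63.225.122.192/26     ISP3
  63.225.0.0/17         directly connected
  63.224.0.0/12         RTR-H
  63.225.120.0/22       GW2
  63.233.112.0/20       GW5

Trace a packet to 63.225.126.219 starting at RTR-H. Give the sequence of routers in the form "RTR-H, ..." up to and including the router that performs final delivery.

At RTR-H: longest match for 63.225.126.219 is 60.0.0.0/6 -> RTR-D
At RTR-D: longest match for 63.225.126.219 is 63.224.0.0/15 -> RTR-A
At RTR-A: longest match for 63.225.126.219 is 63.225.0.0/16 -> RTR-B
At RTR-B: longest match for 63.225.126.219 is 63.225.0.0/17 -> directly connected

RTR-H, RTR-D, RTR-A, RTR-B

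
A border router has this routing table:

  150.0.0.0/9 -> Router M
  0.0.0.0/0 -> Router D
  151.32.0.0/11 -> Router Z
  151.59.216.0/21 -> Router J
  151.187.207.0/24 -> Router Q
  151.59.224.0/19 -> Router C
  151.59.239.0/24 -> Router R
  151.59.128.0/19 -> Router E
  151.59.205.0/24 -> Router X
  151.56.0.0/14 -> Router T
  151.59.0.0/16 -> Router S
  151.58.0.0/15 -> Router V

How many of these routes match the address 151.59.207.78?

5

Prefixes containing 151.59.207.78:
  0.0.0.0/0 (default, matches everything)
  151.32.0.0/11 (151.32.0.0 - 151.63.255.255)
  151.56.0.0/14 (151.56.0.0 - 151.59.255.255)
  151.58.0.0/15 (151.58.0.0 - 151.59.255.255)
  151.59.0.0/16 (151.59.0.0 - 151.59.255.255)
Total matching entries: 5.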